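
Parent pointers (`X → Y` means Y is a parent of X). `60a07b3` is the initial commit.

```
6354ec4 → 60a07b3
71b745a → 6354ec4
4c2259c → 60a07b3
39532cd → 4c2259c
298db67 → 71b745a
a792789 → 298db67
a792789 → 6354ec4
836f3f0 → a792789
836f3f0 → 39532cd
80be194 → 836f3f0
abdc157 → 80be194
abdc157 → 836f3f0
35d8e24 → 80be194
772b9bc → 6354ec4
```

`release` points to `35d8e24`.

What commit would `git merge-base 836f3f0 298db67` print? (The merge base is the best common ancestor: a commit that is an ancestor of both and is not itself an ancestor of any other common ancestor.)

298db67

Ancestors of 836f3f0: {298db67, 39532cd, 4c2259c, 60a07b3, 6354ec4, 71b745a, 836f3f0, a792789}.
Ancestors of 298db67: {298db67, 60a07b3, 6354ec4, 71b745a}.
Common ancestors: {298db67, 60a07b3, 6354ec4, 71b745a}.
Among these, 298db67 is not an ancestor of any other common ancestor — it is the merge base.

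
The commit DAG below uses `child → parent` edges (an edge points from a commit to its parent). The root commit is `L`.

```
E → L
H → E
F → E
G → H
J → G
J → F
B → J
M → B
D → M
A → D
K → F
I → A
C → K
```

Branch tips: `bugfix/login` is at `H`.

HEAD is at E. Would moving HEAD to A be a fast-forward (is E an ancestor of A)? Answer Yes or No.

A fast-forward from E to A is possible iff E is an ancestor of A.
Ancestors of A: {A, B, D, E, F, G, H, J, L, M}.
E is among them, so fast-forward is possible.

Yes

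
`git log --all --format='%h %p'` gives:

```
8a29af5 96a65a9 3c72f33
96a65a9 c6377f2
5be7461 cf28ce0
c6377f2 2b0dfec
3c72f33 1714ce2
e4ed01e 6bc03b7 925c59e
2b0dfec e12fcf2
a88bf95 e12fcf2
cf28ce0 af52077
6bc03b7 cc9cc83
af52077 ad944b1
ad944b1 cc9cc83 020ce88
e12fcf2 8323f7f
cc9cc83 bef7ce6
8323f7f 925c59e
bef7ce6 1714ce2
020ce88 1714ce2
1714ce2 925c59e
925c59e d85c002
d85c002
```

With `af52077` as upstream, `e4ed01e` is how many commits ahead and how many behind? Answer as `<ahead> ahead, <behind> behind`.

2 ahead, 3 behind

Reachable from e4ed01e: {1714ce2, 6bc03b7, 925c59e, bef7ce6, cc9cc83, d85c002, e4ed01e}.
Reachable from af52077: {020ce88, 1714ce2, 925c59e, ad944b1, af52077, bef7ce6, cc9cc83, d85c002}.
Only in e4ed01e's history (ahead): {6bc03b7, e4ed01e} — 2.
Only in af52077's history (behind): {020ce88, ad944b1, af52077} — 3.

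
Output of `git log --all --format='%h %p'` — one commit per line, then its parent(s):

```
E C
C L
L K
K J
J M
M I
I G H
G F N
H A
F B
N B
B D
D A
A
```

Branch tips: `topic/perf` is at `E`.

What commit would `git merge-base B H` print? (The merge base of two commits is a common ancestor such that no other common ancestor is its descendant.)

A

Ancestors of B: {A, B, D}.
Ancestors of H: {A, H}.
Common ancestors: {A}.
The only common ancestor is A, so it is the merge base.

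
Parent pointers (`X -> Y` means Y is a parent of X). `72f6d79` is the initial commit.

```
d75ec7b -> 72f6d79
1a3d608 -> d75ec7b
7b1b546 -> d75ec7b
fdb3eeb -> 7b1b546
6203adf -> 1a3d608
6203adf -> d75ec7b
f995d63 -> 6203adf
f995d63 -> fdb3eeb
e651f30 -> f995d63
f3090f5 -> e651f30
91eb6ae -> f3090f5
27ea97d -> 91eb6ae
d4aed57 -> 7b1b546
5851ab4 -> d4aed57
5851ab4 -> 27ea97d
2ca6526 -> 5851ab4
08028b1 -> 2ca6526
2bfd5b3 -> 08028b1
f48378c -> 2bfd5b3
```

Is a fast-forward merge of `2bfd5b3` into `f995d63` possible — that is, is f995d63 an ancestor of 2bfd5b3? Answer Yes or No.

Yes

A fast-forward from f995d63 to 2bfd5b3 is possible iff f995d63 is an ancestor of 2bfd5b3.
Ancestors of 2bfd5b3: {08028b1, 1a3d608, 27ea97d, 2bfd5b3, 2ca6526, 5851ab4, 6203adf, 72f6d79, 7b1b546, 91eb6ae, d4aed57, d75ec7b, e651f30, f3090f5, f995d63, fdb3eeb}.
f995d63 is among them, so fast-forward is possible.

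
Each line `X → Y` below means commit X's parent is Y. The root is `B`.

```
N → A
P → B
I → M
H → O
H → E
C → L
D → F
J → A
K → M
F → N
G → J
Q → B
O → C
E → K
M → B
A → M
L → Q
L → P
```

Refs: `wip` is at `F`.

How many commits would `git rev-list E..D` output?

4

Reachable from D: {A, B, D, F, M, N}.
Reachable from E: {B, E, K, M}.
In D's history but not E's: {A, D, F, N} — 4 commits.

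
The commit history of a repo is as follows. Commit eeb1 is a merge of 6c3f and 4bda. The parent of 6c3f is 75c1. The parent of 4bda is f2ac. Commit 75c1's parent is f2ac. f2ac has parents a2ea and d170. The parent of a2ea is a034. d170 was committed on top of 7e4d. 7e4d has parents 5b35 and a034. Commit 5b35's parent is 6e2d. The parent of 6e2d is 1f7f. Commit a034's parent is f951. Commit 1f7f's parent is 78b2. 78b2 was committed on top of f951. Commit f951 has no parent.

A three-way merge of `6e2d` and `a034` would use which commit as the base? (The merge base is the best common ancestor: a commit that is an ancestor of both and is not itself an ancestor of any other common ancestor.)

f951

Ancestors of 6e2d: {1f7f, 6e2d, 78b2, f951}.
Ancestors of a034: {a034, f951}.
Common ancestors: {f951}.
The only common ancestor is f951, so it is the merge base.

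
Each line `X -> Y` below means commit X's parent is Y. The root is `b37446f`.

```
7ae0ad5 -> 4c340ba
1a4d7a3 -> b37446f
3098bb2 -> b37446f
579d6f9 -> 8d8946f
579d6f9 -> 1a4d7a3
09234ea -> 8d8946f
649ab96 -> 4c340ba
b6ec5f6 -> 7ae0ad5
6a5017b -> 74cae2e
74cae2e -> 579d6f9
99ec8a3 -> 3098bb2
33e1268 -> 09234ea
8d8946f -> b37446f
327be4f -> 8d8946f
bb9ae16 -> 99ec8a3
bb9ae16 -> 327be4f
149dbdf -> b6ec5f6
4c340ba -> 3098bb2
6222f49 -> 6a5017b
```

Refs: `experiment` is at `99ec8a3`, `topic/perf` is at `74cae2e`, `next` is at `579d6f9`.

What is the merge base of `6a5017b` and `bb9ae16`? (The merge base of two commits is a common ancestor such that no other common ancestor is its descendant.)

8d8946f

Ancestors of 6a5017b: {1a4d7a3, 579d6f9, 6a5017b, 74cae2e, 8d8946f, b37446f}.
Ancestors of bb9ae16: {3098bb2, 327be4f, 8d8946f, 99ec8a3, b37446f, bb9ae16}.
Common ancestors: {8d8946f, b37446f}.
Among these, 8d8946f is not an ancestor of any other common ancestor — it is the merge base.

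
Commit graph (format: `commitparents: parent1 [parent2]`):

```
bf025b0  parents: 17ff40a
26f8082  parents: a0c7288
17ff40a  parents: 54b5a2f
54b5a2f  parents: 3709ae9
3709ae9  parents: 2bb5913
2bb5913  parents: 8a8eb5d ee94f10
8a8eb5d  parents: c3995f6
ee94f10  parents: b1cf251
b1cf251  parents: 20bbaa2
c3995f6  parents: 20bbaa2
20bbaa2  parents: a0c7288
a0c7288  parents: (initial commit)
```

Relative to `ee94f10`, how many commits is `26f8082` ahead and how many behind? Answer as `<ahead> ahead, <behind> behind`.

1 ahead, 3 behind

Reachable from 26f8082: {26f8082, a0c7288}.
Reachable from ee94f10: {20bbaa2, a0c7288, b1cf251, ee94f10}.
Only in 26f8082's history (ahead): {26f8082} — 1.
Only in ee94f10's history (behind): {20bbaa2, b1cf251, ee94f10} — 3.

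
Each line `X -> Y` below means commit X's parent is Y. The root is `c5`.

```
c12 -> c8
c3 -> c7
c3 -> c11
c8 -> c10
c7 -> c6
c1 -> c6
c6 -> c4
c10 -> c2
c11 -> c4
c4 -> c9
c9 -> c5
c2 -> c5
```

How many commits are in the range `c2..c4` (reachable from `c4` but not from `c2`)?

2

Reachable from c4: {c4, c5, c9}.
Reachable from c2: {c2, c5}.
In c4's history but not c2's: {c4, c9} — 2 commits.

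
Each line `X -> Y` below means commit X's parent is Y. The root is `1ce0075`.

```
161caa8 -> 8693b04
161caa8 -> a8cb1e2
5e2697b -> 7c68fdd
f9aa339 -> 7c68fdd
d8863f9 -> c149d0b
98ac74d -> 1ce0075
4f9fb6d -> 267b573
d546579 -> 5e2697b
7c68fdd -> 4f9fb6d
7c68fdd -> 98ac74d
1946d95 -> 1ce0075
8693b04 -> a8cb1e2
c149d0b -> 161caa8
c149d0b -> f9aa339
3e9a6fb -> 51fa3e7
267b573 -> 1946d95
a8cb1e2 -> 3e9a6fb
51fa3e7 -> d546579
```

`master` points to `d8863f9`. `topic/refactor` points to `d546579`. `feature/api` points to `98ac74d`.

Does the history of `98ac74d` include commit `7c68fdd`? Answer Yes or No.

Ancestors of 98ac74d: {1ce0075, 98ac74d}.
7c68fdd is not in that set, so it is not an ancestor of 98ac74d.

No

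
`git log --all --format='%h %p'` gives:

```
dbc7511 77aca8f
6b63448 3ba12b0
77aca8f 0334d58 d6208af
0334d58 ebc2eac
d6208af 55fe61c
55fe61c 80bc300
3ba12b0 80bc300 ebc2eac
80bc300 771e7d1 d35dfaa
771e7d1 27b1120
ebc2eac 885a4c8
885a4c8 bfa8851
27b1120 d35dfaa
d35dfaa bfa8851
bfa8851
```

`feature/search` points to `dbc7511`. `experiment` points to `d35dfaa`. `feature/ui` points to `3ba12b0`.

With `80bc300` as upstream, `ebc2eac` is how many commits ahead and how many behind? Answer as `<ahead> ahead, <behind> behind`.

Reachable from ebc2eac: {885a4c8, bfa8851, ebc2eac}.
Reachable from 80bc300: {27b1120, 771e7d1, 80bc300, bfa8851, d35dfaa}.
Only in ebc2eac's history (ahead): {885a4c8, ebc2eac} — 2.
Only in 80bc300's history (behind): {27b1120, 771e7d1, 80bc300, d35dfaa} — 4.

2 ahead, 4 behind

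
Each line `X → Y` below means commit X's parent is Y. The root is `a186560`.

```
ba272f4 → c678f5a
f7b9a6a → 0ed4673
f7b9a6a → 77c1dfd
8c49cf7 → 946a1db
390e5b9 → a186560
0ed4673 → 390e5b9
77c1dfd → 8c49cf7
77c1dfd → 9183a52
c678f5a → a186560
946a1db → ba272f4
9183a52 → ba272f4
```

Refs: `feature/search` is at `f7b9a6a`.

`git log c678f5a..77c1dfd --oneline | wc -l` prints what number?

Reachable from 77c1dfd: {77c1dfd, 8c49cf7, 9183a52, 946a1db, a186560, ba272f4, c678f5a}.
Reachable from c678f5a: {a186560, c678f5a}.
In 77c1dfd's history but not c678f5a's: {77c1dfd, 8c49cf7, 9183a52, 946a1db, ba272f4} — 5 commits.

5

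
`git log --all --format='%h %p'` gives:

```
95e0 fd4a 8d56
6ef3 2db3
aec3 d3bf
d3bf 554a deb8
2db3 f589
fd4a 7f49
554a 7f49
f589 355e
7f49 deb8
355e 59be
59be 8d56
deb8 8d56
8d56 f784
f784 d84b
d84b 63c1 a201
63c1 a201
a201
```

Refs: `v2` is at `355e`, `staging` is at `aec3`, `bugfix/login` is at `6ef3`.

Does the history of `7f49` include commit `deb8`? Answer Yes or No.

Yes

Ancestors of 7f49 (commits reachable by following parents): {63c1, 7f49, 8d56, a201, d84b, deb8, f784}.
deb8 is in that set, so it is an ancestor of 7f49.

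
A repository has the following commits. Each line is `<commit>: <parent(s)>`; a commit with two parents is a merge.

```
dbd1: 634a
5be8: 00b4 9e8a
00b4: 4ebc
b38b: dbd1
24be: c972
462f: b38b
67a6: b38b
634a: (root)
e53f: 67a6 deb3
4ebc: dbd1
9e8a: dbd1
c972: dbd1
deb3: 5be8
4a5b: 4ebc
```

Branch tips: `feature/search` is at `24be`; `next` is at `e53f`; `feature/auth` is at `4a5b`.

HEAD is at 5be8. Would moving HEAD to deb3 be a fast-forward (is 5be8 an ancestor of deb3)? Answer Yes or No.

A fast-forward from 5be8 to deb3 is possible iff 5be8 is an ancestor of deb3.
Ancestors of deb3: {00b4, 4ebc, 5be8, 634a, 9e8a, dbd1, deb3}.
5be8 is among them, so fast-forward is possible.

Yes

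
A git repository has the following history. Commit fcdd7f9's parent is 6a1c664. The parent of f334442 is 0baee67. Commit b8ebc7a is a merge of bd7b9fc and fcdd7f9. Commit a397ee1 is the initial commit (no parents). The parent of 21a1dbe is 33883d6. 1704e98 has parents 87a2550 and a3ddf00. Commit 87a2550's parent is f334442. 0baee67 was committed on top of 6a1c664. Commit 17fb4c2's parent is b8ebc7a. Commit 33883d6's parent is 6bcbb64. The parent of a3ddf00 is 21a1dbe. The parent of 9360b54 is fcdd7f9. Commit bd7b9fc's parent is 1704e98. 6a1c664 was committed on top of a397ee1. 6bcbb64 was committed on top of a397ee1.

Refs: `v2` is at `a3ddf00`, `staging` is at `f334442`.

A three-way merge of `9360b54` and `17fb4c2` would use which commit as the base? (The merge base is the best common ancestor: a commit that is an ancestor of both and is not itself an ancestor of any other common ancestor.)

Ancestors of 9360b54: {6a1c664, 9360b54, a397ee1, fcdd7f9}.
Ancestors of 17fb4c2: {0baee67, 1704e98, 17fb4c2, 21a1dbe, 33883d6, 6a1c664, 6bcbb64, 87a2550, a397ee1, a3ddf00, b8ebc7a, bd7b9fc, f334442, fcdd7f9}.
Common ancestors: {6a1c664, a397ee1, fcdd7f9}.
Among these, fcdd7f9 is not an ancestor of any other common ancestor — it is the merge base.

fcdd7f9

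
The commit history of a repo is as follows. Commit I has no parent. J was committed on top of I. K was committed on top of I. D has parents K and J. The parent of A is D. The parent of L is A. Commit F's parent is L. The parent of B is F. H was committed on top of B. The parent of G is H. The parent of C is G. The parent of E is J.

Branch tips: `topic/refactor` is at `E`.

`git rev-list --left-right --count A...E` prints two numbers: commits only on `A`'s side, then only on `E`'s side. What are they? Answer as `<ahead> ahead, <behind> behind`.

Reachable from A: {A, D, I, J, K}.
Reachable from E: {E, I, J}.
Only in A's history (ahead): {A, D, K} — 3.
Only in E's history (behind): {E} — 1.

3 ahead, 1 behind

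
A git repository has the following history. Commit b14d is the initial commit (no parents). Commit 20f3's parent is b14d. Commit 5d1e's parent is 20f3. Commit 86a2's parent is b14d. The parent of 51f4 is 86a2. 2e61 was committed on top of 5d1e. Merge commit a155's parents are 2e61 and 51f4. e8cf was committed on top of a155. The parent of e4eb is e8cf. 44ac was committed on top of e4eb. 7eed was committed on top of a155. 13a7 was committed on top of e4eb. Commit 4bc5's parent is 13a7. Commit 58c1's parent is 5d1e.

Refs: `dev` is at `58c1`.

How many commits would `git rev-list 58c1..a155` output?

Reachable from a155: {20f3, 2e61, 51f4, 5d1e, 86a2, a155, b14d}.
Reachable from 58c1: {20f3, 58c1, 5d1e, b14d}.
In a155's history but not 58c1's: {2e61, 51f4, 86a2, a155} — 4 commits.

4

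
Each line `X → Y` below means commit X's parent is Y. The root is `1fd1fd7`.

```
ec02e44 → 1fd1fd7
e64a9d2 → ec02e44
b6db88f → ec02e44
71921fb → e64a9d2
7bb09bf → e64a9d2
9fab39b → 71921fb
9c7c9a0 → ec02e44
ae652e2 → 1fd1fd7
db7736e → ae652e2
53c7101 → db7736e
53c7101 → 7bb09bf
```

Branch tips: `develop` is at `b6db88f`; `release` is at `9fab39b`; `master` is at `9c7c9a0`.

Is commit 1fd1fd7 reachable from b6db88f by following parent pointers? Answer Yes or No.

Ancestors of b6db88f (commits reachable by following parents): {1fd1fd7, b6db88f, ec02e44}.
1fd1fd7 is in that set, so it is an ancestor of b6db88f.

Yes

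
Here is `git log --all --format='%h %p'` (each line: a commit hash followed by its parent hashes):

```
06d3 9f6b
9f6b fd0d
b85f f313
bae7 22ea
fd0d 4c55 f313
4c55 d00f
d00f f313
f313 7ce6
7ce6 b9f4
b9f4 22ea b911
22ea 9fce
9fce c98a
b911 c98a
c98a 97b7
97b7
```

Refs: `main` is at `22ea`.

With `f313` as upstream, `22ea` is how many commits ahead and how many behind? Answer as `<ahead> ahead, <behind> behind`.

0 ahead, 4 behind

Reachable from 22ea: {22ea, 97b7, 9fce, c98a}.
Reachable from f313: {22ea, 7ce6, 97b7, 9fce, b911, b9f4, c98a, f313}.
Only in 22ea's history (ahead): {} — 0.
Only in f313's history (behind): {7ce6, b911, b9f4, f313} — 4.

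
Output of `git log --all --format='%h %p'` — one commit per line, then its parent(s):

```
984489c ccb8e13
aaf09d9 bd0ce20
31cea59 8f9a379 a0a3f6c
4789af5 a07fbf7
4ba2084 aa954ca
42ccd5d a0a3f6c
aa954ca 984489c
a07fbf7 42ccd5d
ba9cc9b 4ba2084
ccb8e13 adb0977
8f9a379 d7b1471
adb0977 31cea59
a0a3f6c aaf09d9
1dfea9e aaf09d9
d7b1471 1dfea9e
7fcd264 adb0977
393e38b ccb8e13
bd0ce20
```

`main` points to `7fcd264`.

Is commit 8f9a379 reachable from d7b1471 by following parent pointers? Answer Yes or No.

Ancestors of d7b1471: {1dfea9e, aaf09d9, bd0ce20, d7b1471}.
8f9a379 is not in that set, so it is not an ancestor of d7b1471.

No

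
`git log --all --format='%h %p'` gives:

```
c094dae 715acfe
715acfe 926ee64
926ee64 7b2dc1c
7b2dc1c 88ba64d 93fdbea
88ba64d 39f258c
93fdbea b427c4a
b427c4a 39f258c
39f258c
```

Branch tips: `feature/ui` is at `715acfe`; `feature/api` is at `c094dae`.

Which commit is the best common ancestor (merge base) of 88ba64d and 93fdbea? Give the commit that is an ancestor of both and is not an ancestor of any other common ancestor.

39f258c

Ancestors of 88ba64d: {39f258c, 88ba64d}.
Ancestors of 93fdbea: {39f258c, 93fdbea, b427c4a}.
Common ancestors: {39f258c}.
The only common ancestor is 39f258c, so it is the merge base.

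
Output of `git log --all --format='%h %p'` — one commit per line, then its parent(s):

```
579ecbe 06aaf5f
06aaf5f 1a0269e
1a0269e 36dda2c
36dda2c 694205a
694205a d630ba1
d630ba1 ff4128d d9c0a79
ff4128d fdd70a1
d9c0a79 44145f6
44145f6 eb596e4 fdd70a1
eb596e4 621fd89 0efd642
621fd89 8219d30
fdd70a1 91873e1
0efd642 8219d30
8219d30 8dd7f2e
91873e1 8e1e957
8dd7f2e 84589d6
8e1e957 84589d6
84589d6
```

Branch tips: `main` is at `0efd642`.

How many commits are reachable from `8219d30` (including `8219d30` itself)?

Walking parent pointers from 8219d30: reachable set = {8219d30, 84589d6, 8dd7f2e}.
That is 3 commits.

3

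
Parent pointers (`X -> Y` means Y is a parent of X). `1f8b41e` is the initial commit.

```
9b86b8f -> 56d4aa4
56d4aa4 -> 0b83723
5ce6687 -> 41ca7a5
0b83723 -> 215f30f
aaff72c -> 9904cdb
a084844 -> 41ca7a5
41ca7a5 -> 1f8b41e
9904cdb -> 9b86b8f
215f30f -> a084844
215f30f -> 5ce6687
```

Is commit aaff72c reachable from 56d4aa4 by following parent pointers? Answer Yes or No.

No

Ancestors of 56d4aa4: {0b83723, 1f8b41e, 215f30f, 41ca7a5, 56d4aa4, 5ce6687, a084844}.
aaff72c is not in that set, so it is not an ancestor of 56d4aa4.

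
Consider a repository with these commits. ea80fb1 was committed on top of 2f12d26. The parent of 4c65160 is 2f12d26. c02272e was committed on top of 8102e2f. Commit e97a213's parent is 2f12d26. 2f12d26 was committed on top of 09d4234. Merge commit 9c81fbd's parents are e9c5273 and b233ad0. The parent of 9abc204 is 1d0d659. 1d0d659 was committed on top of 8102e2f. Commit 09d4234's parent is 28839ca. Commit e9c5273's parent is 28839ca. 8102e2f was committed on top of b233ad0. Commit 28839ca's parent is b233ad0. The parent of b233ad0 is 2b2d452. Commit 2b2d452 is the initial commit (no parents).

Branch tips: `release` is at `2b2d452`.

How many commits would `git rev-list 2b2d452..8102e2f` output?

2

Reachable from 8102e2f: {2b2d452, 8102e2f, b233ad0}.
Reachable from 2b2d452: {2b2d452}.
In 8102e2f's history but not 2b2d452's: {8102e2f, b233ad0} — 2 commits.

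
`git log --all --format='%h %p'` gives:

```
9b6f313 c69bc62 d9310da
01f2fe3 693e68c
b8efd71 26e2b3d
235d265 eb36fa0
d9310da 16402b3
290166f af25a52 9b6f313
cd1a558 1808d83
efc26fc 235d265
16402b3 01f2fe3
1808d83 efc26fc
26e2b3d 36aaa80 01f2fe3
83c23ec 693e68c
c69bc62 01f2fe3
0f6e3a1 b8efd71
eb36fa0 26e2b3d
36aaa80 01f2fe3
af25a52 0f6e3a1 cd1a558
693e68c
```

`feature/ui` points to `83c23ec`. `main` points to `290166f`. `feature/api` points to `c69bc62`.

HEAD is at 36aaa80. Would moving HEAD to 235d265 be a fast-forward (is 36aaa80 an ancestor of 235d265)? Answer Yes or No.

Yes

A fast-forward from 36aaa80 to 235d265 is possible iff 36aaa80 is an ancestor of 235d265.
Ancestors of 235d265: {01f2fe3, 235d265, 26e2b3d, 36aaa80, 693e68c, eb36fa0}.
36aaa80 is among them, so fast-forward is possible.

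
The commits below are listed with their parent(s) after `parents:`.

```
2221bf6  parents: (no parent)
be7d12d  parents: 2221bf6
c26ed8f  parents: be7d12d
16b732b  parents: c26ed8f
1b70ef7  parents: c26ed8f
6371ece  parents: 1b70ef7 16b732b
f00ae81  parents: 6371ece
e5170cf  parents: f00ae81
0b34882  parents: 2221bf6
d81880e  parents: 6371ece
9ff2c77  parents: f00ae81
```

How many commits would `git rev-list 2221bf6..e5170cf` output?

Reachable from e5170cf: {16b732b, 1b70ef7, 2221bf6, 6371ece, be7d12d, c26ed8f, e5170cf, f00ae81}.
Reachable from 2221bf6: {2221bf6}.
In e5170cf's history but not 2221bf6's: {16b732b, 1b70ef7, 6371ece, be7d12d, c26ed8f, e5170cf, f00ae81} — 7 commits.

7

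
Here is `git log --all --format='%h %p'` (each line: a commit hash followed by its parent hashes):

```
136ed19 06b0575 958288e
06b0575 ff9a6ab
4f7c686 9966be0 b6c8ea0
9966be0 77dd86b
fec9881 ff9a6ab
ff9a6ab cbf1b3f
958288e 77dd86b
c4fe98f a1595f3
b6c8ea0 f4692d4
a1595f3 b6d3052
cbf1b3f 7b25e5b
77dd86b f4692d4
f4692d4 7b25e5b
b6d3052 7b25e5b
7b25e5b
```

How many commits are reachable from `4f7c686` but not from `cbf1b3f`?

Reachable from 4f7c686: {4f7c686, 77dd86b, 7b25e5b, 9966be0, b6c8ea0, f4692d4}.
Reachable from cbf1b3f: {7b25e5b, cbf1b3f}.
In 4f7c686's history but not cbf1b3f's: {4f7c686, 77dd86b, 9966be0, b6c8ea0, f4692d4} — 5 commits.

5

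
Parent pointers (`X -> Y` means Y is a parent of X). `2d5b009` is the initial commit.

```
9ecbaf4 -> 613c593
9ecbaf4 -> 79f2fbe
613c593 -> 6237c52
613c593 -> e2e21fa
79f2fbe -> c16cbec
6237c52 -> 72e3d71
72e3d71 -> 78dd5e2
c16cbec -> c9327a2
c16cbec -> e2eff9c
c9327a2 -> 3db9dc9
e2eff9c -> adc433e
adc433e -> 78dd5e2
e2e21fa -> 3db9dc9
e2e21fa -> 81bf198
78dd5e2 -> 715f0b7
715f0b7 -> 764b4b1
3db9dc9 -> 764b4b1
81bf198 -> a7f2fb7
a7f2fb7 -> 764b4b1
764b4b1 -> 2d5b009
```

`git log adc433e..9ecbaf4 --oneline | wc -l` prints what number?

Reachable from 9ecbaf4: {2d5b009, 3db9dc9, 613c593, 6237c52, 715f0b7, 72e3d71, 764b4b1, 78dd5e2, 79f2fbe, 81bf198, 9ecbaf4, a7f2fb7, adc433e, c16cbec, c9327a2, e2e21fa, e2eff9c}.
Reachable from adc433e: {2d5b009, 715f0b7, 764b4b1, 78dd5e2, adc433e}.
In 9ecbaf4's history but not adc433e's: {3db9dc9, 613c593, 6237c52, 72e3d71, 79f2fbe, 81bf198, 9ecbaf4, a7f2fb7, c16cbec, c9327a2, e2e21fa, e2eff9c} — 12 commits.

12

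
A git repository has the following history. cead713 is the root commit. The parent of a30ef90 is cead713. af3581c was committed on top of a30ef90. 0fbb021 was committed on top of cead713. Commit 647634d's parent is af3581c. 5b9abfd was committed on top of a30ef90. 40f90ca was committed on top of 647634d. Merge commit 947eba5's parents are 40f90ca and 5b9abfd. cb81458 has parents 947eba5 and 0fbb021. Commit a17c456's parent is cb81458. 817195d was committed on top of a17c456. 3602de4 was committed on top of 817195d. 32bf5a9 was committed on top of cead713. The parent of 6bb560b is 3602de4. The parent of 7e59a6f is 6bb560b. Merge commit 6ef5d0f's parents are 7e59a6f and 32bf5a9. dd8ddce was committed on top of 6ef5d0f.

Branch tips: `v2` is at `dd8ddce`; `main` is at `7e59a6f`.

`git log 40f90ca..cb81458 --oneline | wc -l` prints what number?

4

Reachable from cb81458: {0fbb021, 40f90ca, 5b9abfd, 647634d, 947eba5, a30ef90, af3581c, cb81458, cead713}.
Reachable from 40f90ca: {40f90ca, 647634d, a30ef90, af3581c, cead713}.
In cb81458's history but not 40f90ca's: {0fbb021, 5b9abfd, 947eba5, cb81458} — 4 commits.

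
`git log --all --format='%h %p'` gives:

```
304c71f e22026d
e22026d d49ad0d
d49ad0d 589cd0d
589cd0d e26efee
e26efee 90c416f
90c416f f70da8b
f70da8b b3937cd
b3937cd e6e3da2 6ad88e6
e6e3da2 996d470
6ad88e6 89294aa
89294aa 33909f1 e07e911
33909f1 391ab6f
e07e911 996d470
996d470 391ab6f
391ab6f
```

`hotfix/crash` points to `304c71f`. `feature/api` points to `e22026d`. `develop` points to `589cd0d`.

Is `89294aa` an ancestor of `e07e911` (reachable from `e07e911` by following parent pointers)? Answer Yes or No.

No

Ancestors of e07e911: {391ab6f, 996d470, e07e911}.
89294aa is not in that set, so it is not an ancestor of e07e911.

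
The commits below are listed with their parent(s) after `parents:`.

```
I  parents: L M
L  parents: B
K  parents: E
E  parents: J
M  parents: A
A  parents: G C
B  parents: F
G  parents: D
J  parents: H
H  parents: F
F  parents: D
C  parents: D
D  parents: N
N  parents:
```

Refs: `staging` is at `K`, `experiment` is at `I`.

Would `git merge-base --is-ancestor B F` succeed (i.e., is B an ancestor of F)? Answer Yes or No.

No

Ancestors of F: {D, F, N}.
B is not in that set, so it is not an ancestor of F.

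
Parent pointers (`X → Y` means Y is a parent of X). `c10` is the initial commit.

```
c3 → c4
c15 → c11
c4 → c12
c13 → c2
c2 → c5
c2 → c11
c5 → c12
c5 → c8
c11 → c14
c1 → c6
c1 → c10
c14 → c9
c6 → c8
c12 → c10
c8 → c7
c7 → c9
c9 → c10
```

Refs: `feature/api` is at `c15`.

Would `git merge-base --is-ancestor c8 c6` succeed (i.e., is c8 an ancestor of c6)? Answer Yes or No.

Yes

Ancestors of c6 (commits reachable by following parents): {c10, c6, c7, c8, c9}.
c8 is in that set, so it is an ancestor of c6.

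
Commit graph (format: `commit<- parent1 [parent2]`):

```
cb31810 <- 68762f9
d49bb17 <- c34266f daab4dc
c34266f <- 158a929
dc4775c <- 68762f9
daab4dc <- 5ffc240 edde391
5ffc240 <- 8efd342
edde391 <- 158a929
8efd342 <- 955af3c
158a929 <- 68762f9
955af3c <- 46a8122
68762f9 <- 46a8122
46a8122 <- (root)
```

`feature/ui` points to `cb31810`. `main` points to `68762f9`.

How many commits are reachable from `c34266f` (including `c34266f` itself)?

Walking parent pointers from c34266f: reachable set = {158a929, 46a8122, 68762f9, c34266f}.
That is 4 commits.

4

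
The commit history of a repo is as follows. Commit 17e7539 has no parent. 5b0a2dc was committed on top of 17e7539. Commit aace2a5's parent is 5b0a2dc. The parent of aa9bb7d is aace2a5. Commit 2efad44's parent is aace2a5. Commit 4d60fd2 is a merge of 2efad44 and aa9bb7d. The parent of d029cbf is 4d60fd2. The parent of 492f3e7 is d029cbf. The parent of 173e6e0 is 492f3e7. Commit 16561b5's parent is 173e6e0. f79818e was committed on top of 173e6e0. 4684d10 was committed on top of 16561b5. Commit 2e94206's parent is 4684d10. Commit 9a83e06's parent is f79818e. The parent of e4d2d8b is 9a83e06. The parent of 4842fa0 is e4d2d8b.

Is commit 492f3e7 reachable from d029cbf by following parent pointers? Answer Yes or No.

No

Ancestors of d029cbf: {17e7539, 2efad44, 4d60fd2, 5b0a2dc, aa9bb7d, aace2a5, d029cbf}.
492f3e7 is not in that set, so it is not an ancestor of d029cbf.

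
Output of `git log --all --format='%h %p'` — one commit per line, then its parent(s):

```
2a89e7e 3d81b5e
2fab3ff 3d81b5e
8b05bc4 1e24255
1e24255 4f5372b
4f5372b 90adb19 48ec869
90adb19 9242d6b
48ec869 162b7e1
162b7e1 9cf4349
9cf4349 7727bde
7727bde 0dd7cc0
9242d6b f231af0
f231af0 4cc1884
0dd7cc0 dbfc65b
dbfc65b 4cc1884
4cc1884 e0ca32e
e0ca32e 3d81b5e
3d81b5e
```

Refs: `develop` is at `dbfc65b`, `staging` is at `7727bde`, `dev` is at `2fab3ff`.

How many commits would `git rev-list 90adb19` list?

Walking parent pointers from 90adb19: reachable set = {3d81b5e, 4cc1884, 90adb19, 9242d6b, e0ca32e, f231af0}.
That is 6 commits.

6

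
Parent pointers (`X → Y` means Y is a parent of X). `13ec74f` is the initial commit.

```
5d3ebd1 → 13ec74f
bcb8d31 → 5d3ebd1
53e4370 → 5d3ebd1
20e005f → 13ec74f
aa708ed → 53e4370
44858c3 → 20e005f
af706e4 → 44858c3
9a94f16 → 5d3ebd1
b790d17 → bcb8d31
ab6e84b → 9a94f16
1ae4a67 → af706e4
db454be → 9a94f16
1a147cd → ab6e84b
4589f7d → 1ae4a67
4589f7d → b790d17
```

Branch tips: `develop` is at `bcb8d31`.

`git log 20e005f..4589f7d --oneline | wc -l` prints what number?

Reachable from 4589f7d: {13ec74f, 1ae4a67, 20e005f, 44858c3, 4589f7d, 5d3ebd1, af706e4, b790d17, bcb8d31}.
Reachable from 20e005f: {13ec74f, 20e005f}.
In 4589f7d's history but not 20e005f's: {1ae4a67, 44858c3, 4589f7d, 5d3ebd1, af706e4, b790d17, bcb8d31} — 7 commits.

7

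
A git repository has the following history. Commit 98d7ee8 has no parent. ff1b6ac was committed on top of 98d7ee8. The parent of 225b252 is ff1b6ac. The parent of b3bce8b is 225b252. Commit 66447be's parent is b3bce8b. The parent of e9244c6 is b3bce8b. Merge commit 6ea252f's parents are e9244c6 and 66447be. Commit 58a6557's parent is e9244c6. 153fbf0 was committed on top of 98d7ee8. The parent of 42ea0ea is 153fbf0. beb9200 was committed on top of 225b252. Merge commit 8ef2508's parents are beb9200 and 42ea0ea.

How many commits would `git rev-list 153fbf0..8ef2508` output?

5

Reachable from 8ef2508: {153fbf0, 225b252, 42ea0ea, 8ef2508, 98d7ee8, beb9200, ff1b6ac}.
Reachable from 153fbf0: {153fbf0, 98d7ee8}.
In 8ef2508's history but not 153fbf0's: {225b252, 42ea0ea, 8ef2508, beb9200, ff1b6ac} — 5 commits.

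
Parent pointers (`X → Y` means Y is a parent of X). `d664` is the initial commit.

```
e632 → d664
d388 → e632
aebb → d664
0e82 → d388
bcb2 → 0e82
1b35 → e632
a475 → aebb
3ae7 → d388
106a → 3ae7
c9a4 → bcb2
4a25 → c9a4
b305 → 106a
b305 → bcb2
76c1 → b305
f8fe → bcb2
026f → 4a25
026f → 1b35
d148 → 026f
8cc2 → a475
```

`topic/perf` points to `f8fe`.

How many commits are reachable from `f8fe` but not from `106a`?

3

Reachable from f8fe: {0e82, bcb2, d388, d664, e632, f8fe}.
Reachable from 106a: {106a, 3ae7, d388, d664, e632}.
In f8fe's history but not 106a's: {0e82, bcb2, f8fe} — 3 commits.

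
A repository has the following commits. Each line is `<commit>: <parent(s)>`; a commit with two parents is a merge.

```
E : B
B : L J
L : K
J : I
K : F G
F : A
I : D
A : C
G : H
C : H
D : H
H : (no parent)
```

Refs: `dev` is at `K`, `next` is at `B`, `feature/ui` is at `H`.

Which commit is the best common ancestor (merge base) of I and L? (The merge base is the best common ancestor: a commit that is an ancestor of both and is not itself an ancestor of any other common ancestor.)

H

Ancestors of I: {D, H, I}.
Ancestors of L: {A, C, F, G, H, K, L}.
Common ancestors: {H}.
The only common ancestor is H, so it is the merge base.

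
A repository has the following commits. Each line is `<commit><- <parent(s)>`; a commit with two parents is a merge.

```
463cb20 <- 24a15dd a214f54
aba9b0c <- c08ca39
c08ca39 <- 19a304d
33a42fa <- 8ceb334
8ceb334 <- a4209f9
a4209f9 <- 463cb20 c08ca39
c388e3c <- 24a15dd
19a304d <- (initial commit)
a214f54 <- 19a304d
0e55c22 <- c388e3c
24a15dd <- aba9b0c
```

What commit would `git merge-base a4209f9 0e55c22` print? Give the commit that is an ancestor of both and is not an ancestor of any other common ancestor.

Ancestors of a4209f9: {19a304d, 24a15dd, 463cb20, a214f54, a4209f9, aba9b0c, c08ca39}.
Ancestors of 0e55c22: {0e55c22, 19a304d, 24a15dd, aba9b0c, c08ca39, c388e3c}.
Common ancestors: {19a304d, 24a15dd, aba9b0c, c08ca39}.
Among these, 24a15dd is not an ancestor of any other common ancestor — it is the merge base.

24a15dd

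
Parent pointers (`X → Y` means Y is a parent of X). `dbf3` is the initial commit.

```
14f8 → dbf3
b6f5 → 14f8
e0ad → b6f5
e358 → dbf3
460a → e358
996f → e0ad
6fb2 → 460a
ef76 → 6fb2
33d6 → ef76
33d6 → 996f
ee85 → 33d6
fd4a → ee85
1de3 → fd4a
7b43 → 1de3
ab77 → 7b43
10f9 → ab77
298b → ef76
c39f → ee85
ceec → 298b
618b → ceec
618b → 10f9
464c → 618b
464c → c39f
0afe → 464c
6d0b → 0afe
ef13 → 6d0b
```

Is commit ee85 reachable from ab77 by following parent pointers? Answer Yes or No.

Ancestors of ab77 (commits reachable by following parents): {14f8, 1de3, 33d6, 460a, 6fb2, 7b43, 996f, ab77, b6f5, dbf3, e0ad, e358, ee85, ef76, fd4a}.
ee85 is in that set, so it is an ancestor of ab77.

Yes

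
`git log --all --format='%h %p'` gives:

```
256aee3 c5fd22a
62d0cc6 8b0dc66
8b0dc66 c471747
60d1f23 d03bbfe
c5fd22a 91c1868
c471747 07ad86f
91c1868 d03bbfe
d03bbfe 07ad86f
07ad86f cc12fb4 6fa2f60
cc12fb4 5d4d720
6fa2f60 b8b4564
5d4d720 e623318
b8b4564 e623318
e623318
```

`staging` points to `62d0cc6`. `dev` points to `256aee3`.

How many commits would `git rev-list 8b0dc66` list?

8

Walking parent pointers from 8b0dc66: reachable set = {07ad86f, 5d4d720, 6fa2f60, 8b0dc66, b8b4564, c471747, cc12fb4, e623318}.
That is 8 commits.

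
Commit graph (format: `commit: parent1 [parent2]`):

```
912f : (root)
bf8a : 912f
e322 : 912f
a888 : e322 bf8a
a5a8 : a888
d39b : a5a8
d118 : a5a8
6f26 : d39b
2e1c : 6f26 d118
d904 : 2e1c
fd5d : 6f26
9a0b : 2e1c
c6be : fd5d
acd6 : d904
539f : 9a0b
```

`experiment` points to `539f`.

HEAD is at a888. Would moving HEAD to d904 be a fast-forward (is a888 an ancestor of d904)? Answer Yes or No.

Yes

A fast-forward from a888 to d904 is possible iff a888 is an ancestor of d904.
Ancestors of d904: {2e1c, 6f26, 912f, a5a8, a888, bf8a, d118, d39b, d904, e322}.
a888 is among them, so fast-forward is possible.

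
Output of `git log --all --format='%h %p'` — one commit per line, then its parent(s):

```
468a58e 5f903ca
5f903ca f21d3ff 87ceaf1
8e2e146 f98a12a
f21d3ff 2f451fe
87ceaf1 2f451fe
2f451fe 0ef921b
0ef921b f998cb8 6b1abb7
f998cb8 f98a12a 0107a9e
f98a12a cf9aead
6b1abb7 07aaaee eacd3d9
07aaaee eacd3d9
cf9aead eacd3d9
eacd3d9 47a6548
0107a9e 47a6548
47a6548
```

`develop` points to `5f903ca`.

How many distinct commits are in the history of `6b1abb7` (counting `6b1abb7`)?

4

Walking parent pointers from 6b1abb7: reachable set = {07aaaee, 47a6548, 6b1abb7, eacd3d9}.
That is 4 commits.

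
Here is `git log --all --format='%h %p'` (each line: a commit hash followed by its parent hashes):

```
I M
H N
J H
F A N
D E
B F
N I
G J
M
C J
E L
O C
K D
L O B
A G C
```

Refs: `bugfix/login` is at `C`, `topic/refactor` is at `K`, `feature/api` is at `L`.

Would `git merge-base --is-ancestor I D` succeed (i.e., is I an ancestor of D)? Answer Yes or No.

Ancestors of D (commits reachable by following parents): {A, B, C, D, E, F, G, H, I, J, L, M, N, O}.
I is in that set, so it is an ancestor of D.

Yes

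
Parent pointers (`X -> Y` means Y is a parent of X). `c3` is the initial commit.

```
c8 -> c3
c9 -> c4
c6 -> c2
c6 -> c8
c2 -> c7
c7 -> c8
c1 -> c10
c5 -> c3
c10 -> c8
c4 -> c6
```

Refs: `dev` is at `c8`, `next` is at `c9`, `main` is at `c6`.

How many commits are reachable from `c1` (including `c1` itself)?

Walking parent pointers from c1: reachable set = {c1, c10, c3, c8}.
That is 4 commits.

4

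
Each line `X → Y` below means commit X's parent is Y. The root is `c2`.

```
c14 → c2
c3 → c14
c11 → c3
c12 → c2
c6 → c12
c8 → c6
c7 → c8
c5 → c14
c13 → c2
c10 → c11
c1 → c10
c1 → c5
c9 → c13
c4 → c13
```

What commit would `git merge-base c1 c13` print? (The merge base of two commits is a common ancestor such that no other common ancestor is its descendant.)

c2

Ancestors of c1: {c1, c10, c11, c14, c2, c3, c5}.
Ancestors of c13: {c13, c2}.
Common ancestors: {c2}.
The only common ancestor is c2, so it is the merge base.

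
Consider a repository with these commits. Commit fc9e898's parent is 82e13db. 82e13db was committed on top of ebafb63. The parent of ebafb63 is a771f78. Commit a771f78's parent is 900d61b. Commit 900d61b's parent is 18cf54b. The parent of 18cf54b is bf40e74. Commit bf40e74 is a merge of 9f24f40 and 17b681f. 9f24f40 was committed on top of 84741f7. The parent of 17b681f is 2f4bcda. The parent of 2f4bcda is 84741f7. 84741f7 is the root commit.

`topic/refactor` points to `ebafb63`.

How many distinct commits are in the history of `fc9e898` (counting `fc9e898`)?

11

Walking parent pointers from fc9e898: reachable set = {17b681f, 18cf54b, 2f4bcda, 82e13db, 84741f7, 900d61b, 9f24f40, a771f78, bf40e74, ebafb63, fc9e898}.
That is 11 commits.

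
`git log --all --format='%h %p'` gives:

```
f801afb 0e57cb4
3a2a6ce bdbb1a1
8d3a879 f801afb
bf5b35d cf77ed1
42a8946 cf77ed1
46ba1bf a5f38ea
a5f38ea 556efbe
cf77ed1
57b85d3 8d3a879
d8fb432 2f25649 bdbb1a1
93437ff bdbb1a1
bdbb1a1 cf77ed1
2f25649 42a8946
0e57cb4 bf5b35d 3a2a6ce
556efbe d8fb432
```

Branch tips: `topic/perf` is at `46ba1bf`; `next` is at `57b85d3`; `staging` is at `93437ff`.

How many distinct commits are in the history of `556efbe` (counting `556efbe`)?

6

Walking parent pointers from 556efbe: reachable set = {2f25649, 42a8946, 556efbe, bdbb1a1, cf77ed1, d8fb432}.
That is 6 commits.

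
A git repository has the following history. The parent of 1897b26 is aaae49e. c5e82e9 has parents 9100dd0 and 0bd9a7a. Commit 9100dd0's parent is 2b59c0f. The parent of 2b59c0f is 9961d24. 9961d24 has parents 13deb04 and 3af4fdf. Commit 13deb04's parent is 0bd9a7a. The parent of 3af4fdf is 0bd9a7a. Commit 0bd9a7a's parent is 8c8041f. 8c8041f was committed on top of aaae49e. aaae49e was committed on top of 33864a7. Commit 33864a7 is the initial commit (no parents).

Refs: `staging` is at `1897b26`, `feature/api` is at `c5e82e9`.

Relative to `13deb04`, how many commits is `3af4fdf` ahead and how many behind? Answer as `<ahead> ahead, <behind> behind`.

1 ahead, 1 behind

Reachable from 3af4fdf: {0bd9a7a, 33864a7, 3af4fdf, 8c8041f, aaae49e}.
Reachable from 13deb04: {0bd9a7a, 13deb04, 33864a7, 8c8041f, aaae49e}.
Only in 3af4fdf's history (ahead): {3af4fdf} — 1.
Only in 13deb04's history (behind): {13deb04} — 1.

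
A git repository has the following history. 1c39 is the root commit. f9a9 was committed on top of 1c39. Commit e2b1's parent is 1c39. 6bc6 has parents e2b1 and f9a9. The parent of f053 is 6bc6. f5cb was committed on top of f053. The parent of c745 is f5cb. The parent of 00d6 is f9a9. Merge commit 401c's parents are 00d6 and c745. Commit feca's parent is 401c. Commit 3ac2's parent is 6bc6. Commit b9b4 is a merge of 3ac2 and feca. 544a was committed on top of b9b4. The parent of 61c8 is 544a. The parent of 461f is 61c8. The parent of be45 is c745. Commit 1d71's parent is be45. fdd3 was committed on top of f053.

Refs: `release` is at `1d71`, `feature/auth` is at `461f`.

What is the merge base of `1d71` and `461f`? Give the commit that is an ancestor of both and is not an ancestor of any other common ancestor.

Ancestors of 1d71: {1c39, 1d71, 6bc6, be45, c745, e2b1, f053, f5cb, f9a9}.
Ancestors of 461f: {00d6, 1c39, 3ac2, 401c, 461f, 544a, 61c8, 6bc6, b9b4, c745, e2b1, f053, f5cb, f9a9, feca}.
Common ancestors: {1c39, 6bc6, c745, e2b1, f053, f5cb, f9a9}.
Among these, c745 is not an ancestor of any other common ancestor — it is the merge base.

c745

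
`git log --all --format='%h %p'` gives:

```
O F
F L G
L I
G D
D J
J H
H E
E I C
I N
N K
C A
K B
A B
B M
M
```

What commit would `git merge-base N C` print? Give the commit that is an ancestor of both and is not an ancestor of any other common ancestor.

B

Ancestors of N: {B, K, M, N}.
Ancestors of C: {A, B, C, M}.
Common ancestors: {B, M}.
Among these, B is not an ancestor of any other common ancestor — it is the merge base.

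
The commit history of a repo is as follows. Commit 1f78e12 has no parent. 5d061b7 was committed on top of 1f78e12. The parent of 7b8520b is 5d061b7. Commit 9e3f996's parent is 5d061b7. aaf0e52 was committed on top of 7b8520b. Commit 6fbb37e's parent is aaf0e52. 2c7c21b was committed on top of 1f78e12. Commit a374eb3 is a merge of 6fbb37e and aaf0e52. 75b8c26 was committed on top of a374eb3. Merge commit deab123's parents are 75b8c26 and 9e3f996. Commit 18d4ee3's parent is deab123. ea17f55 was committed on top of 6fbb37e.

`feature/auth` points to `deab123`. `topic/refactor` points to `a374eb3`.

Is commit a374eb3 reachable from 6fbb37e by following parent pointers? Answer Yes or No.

No

Ancestors of 6fbb37e: {1f78e12, 5d061b7, 6fbb37e, 7b8520b, aaf0e52}.
a374eb3 is not in that set, so it is not an ancestor of 6fbb37e.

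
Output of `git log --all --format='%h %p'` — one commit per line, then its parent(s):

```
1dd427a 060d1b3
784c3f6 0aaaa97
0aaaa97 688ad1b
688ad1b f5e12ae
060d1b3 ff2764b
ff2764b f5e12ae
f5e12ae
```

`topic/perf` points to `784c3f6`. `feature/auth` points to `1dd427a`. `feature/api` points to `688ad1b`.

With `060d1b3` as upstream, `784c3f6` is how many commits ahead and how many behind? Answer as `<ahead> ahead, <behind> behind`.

3 ahead, 2 behind

Reachable from 784c3f6: {0aaaa97, 688ad1b, 784c3f6, f5e12ae}.
Reachable from 060d1b3: {060d1b3, f5e12ae, ff2764b}.
Only in 784c3f6's history (ahead): {0aaaa97, 688ad1b, 784c3f6} — 3.
Only in 060d1b3's history (behind): {060d1b3, ff2764b} — 2.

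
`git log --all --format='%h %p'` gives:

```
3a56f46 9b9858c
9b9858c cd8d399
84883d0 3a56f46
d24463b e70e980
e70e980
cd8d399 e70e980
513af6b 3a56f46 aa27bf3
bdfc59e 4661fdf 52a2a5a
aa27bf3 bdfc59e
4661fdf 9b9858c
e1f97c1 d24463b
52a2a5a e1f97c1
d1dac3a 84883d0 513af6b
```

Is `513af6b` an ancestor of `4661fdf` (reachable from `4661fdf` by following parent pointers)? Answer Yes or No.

No

Ancestors of 4661fdf: {4661fdf, 9b9858c, cd8d399, e70e980}.
513af6b is not in that set, so it is not an ancestor of 4661fdf.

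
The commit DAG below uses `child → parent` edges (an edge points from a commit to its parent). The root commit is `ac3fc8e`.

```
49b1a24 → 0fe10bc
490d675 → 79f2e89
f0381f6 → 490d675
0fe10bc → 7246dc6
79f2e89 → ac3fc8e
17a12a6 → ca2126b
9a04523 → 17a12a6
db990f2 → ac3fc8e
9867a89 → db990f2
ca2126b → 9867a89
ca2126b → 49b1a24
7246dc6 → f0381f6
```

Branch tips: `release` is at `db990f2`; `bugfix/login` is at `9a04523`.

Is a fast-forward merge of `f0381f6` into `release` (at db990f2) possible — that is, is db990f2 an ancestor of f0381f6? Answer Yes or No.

A fast-forward from db990f2 to f0381f6 is possible iff db990f2 is an ancestor of f0381f6.
Ancestors of f0381f6: {490d675, 79f2e89, ac3fc8e, f0381f6}.
db990f2 is not among them, so fast-forward is not possible.

No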